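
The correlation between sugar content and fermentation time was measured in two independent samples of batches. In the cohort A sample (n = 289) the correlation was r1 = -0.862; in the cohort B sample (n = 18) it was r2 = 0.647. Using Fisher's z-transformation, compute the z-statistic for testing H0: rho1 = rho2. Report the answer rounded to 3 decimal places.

-7.819

z1 = atanh(-0.862) = -1.301076,  z2 = atanh(0.647) = 0.770121
SE = √(1/(n1−3) + 1/(n2−3)) = √(1/286 + 1/15) = √(0.0034965 + 0.0666667) = √0.0701632 = 0.264883
z = (z1 − z2)/SE = (-1.301076 − 0.770121) / 0.264883 = -2.071197 / 0.264883 = -7.819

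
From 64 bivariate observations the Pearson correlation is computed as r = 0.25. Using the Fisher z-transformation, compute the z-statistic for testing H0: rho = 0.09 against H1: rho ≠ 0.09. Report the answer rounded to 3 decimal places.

1.290

Fisher z: atanh(0.25) = 0.255413, atanh(0.09) = 0.090244
z = (z_r − z_0)·√(n−3) = (0.255413 − 0.090244)·√61 = 0.165169 · 7.810250 = 1.290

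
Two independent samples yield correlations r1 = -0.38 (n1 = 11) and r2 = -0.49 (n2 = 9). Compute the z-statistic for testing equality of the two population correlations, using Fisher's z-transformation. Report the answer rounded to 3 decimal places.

z1 = atanh(-0.38) = -0.400060,  z2 = atanh(-0.49) = -0.536060
SE = √(1/(n1−3) + 1/(n2−3)) = √(1/8 + 1/6) = √(0.1250000 + 0.1666667) = √0.2916667 = 0.540062
z = (z1 − z2)/SE = (-0.400060 − (-0.536060)) / 0.540062 = 0.136000 / 0.540062 = 0.252

0.252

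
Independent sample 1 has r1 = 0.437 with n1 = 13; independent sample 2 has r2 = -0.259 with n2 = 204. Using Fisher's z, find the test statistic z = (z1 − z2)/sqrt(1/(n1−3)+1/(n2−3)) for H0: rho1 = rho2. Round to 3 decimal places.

Fisher z-transforms: z1 = atanh(0.437) = 0.468517, z2 = atanh(-0.259) = -0.265036; difference d = 0.733553
Var(d) = 1/10 + 1/201 = 0.1000000 + 0.0049751 = 0.1049751
z = d/√Var(d) = 0.733553 / √0.1049751 = 0.733553 / 0.323999 = 2.264

2.264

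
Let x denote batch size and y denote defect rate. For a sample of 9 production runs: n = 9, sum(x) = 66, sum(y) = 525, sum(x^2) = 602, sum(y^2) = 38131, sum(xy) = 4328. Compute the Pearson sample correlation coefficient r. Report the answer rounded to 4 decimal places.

Numerator: nΣxy − (Σx)(Σy) = 9·4328 − (66)(525) = 4302
Denominator: √[(nΣx²−(Σx)²)(nΣy²−(Σy)²)]
  nΣx²−(Σx)² = 9·602 − 4356 = 1062;  nΣy²−(Σy)² = 9·38131 − 275625 = 67554
  √(1062·67554) = √71742348 = 8470.0855
r = 4302 / 8470.0855 = 0.5079

0.5079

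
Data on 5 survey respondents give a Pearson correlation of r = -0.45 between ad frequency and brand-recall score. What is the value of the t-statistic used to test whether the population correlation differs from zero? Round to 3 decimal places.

1 − r² = 1 − 0.2025 = 0.7975;  √(1−r²) = 0.893029
√(n−2) = √3 = 1.732051
t = r·√(n−2)/√(1−r²) = -0.45 · 1.732051 / 0.893029 = -0.873

-0.873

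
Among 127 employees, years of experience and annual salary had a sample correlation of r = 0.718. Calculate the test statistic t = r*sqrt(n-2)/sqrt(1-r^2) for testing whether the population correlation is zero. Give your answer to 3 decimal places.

1 − r² = 1 − 0.515524 = 0.484476;  √(1−r²) = 0.696043
√(n−2) = √125 = 11.180340
t = r·√(n−2)/√(1−r²) = 0.718 · 11.180340 / 0.696043 = 11.533

11.533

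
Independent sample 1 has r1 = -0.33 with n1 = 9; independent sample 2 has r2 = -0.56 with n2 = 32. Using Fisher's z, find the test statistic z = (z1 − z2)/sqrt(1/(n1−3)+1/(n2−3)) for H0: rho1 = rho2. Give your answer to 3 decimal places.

0.647

Fisher z-transforms: z1 = atanh(-0.33) = -0.342828, z2 = atanh(-0.56) = -0.632833; difference d = 0.290005
Var(d) = 1/6 + 1/29 = 0.1666667 + 0.0344828 = 0.2011495
z = d/√Var(d) = 0.290005 / √0.2011495 = 0.290005 / 0.448497 = 0.647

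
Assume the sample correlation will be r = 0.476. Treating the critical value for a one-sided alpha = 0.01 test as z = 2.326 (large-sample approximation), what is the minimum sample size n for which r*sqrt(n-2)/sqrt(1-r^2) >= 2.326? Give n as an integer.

Need r·√(n−2)/√(1−r²) ≥ 2.326
√(n−2) ≥ 2.326·√(1−0.226576) / 0.476 = 2.326·0.879445 / 0.476 = 4.2975
n−2 ≥ 18.4685  ⇒  n ≥ 20.4685
Smallest integer n = 21

21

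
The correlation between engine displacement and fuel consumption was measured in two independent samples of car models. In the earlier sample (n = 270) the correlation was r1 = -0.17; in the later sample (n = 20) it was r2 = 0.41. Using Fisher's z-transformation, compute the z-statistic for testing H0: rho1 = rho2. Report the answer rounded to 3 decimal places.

Fisher z-transforms: z1 = atanh(-0.17) = -0.171667, z2 = atanh(0.41) = 0.435611; difference d = -0.607278
Var(d) = 1/267 + 1/17 = 0.0037453 + 0.0588235 = 0.0625688
z = d/√Var(d) = -0.607278 / √0.0625688 = -0.607278 / 0.250138 = -2.428

-2.428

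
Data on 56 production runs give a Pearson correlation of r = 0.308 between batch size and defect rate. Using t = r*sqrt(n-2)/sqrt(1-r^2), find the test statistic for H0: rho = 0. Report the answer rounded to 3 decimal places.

2.379

1 − r² = 1 − 0.094864 = 0.905136;  √(1−r²) = 0.951386
√(n−2) = √54 = 7.348469
t = r·√(n−2)/√(1−r²) = 0.308 · 7.348469 / 0.951386 = 2.379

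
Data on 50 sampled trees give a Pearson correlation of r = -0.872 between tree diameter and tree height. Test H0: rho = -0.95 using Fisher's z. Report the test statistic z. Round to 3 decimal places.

3.362

Fisher z: atanh(-0.872) = -1.341366, atanh(-0.95) = -1.831781
z = (z_r − z_0)·√(n−3) = (-1.341366 − (-1.831781))·√47 = 0.490415 · 6.855655 = 3.362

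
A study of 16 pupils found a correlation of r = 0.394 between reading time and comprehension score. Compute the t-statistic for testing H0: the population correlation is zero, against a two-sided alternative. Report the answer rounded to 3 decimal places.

1 − r² = 1 − 0.155236 = 0.844764;  √(1−r²) = 0.919110
√(n−2) = √14 = 3.741657
t = r·√(n−2)/√(1−r²) = 0.394 · 3.741657 / 0.919110 = 1.604

1.604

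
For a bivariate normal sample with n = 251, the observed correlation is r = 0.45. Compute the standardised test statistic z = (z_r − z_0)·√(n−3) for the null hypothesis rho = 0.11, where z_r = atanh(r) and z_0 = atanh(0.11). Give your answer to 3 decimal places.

5.894

z_r = atanh(0.45) = 0.484700,  z_0 = atanh(0.11) = 0.110447
SE = 1/√(n−3) = 1/√248 = 0.063500
z = (z_r − z_0)/SE = (0.484700 − 0.110447) / 0.063500 = 0.374253 / 0.063500 = 5.894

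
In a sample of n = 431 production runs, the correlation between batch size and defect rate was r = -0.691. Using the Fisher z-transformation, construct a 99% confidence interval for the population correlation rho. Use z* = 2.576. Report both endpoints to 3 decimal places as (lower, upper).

Fisher z: z_r = atanh(r) = ½·ln((1+(-0.691))/(1−(-0.691))) = -0.849867
SE(z) = 1/√(n−3) = 1/√428 = 0.048337
99% ⇒ z* = 2.576; margin = 2.576·0.048337 = 0.124516
CI on z-scale: (-0.974383, -0.725351)
Back-transform: tanh(-0.974383) = -0.750624, tanh(-0.725351) = -0.620213

(-0.751, -0.620)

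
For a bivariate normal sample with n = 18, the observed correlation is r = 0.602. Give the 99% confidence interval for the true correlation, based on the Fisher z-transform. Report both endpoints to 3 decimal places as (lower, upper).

(0.031, 0.877)

Fisher z: z_r = atanh(r) = ½·ln((1+0.602)/(1−0.602)) = 0.696278
SE(z) = 1/√(n−3) = 1/√15 = 0.258199
99% ⇒ z* = 2.576; margin = 2.576·0.258199 = 0.665121
CI on z-scale: (0.031157, 1.361399)
Back-transform: tanh(0.031157) = 0.031147, tanh(1.361399) = 0.876717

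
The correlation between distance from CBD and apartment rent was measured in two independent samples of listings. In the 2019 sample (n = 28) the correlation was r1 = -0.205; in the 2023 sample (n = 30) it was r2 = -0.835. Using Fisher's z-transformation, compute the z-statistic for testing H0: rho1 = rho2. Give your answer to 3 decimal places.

3.590

Fisher z-transforms: z1 = atanh(-0.205) = -0.207946, z2 = atanh(-0.835) = -1.204427; difference d = 0.996481
Var(d) = 1/25 + 1/27 = 0.0400000 + 0.0370370 = 0.0770370
z = d/√Var(d) = 0.996481 / √0.0770370 = 0.996481 / 0.277555 = 3.590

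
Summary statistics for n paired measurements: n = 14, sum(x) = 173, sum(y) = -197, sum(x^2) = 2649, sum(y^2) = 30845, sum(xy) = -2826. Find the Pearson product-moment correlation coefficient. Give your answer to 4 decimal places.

Numerator: nΣxy − (Σx)(Σy) = 14·(-2826) − (173)(-197) = -5483
Denominator: √[(nΣx²−(Σx)²)(nΣy²−(Σy)²)]
  nΣx²−(Σx)² = 14·2649 − 29929 = 7157;  nΣy²−(Σy)² = 14·30845 − 38809 = 393021
  √(7157·393021) = √2812851297 = 53036.3205
r = -5483 / 53036.3205 = -0.1034

-0.1034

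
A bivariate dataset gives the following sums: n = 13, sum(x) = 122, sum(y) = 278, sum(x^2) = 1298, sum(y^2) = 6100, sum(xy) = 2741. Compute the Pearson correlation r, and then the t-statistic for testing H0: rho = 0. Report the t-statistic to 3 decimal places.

5.521

S_xy = nΣxy − ΣxΣy = 13·2741 − 122·278 = 35633 − 33916 = 1717
S_xx = nΣx² − (Σx)² = 13·1298 − 122² = 16874 − 14884 = 1990
S_yy = nΣy² − (Σy)² = 13·6100 − 278² = 79300 − 77284 = 2016
r = S_xy / √(S_xx·S_yy) = 1717 / √(1990·2016) = 1717 / √4011840 = 1717 / 2002.9578 = 0.8572
t = r·√(n−2)/√(1−r²) = 0.8572·√11 / √(1−0.734792) = 2.843011 / 0.514983 = 5.521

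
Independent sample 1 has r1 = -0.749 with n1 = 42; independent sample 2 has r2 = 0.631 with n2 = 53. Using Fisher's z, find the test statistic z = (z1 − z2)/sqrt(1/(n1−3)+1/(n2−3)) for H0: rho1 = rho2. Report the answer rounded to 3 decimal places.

-8.022

z1 = atanh(-0.749) = -0.970673,  z2 = atanh(0.631) = 0.743076
SE = √(1/(n1−3) + 1/(n2−3)) = √(1/39 + 1/50) = √(0.0256410 + 0.0200000) = √0.0456410 = 0.213638
z = (z1 − z2)/SE = (-0.970673 − 0.743076) / 0.213638 = -1.713749 / 0.213638 = -8.022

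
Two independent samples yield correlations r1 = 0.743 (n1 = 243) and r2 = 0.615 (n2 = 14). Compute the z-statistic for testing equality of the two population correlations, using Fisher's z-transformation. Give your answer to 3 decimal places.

Fisher z-transforms: z1 = atanh(0.743) = 0.957143, z2 = atanh(0.615) = 0.716923; difference d = 0.240220
Var(d) = 1/240 + 1/11 = 0.0041667 + 0.0909091 = 0.0950758
z = d/√Var(d) = 0.240220 / √0.0950758 = 0.240220 / 0.308344 = 0.779

0.779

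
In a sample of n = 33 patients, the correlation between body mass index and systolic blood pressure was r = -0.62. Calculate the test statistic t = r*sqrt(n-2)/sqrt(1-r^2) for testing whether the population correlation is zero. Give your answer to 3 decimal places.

-4.400

1 − r² = 1 − 0.3844 = 0.6156;  √(1−r²) = 0.784602
√(n−2) = √31 = 5.567764
t = r·√(n−2)/√(1−r²) = -0.62 · 5.567764 / 0.784602 = -4.400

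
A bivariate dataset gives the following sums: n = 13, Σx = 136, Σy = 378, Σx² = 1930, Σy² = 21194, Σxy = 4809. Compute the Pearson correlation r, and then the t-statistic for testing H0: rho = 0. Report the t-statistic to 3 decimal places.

S_xy = nΣxy − ΣxΣy = 13·4809 − 136·378 = 62517 − 51408 = 11109
S_xx = nΣx² − (Σx)² = 13·1930 − 136² = 25090 − 18496 = 6594
S_yy = nΣy² − (Σy)² = 13·21194 − 378² = 275522 − 142884 = 132638
r = S_xy / √(S_xx·S_yy) = 11109 / √(6594·132638) = 11109 / √874614972 = 11109 / 29573.8900 = 0.3756
t = r·√(n−2)/√(1−r²) = 0.3756·√11 / √(1−0.141075) = 1.245724 / 0.926782 = 1.344

1.344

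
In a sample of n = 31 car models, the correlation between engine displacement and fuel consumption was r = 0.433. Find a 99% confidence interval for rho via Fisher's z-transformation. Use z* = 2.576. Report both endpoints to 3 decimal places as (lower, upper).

(-0.023, 0.740)

z_r = atanh(0.433) = 0.463583;  SE = 1/√(n−3) = 1/√28 = 0.188982
z-limits: 0.463583 ± 2.576·0.188982 = 0.463583 ± 0.486818 = [-0.023235, 0.950401]
ρ-limits: (tanh -0.023235, tanh 0.950401) = (-0.023, 0.740)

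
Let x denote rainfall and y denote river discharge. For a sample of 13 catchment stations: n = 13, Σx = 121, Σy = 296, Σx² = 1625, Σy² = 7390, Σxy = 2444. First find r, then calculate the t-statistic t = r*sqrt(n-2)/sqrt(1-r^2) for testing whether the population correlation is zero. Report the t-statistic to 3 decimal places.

-2.163

S_xy = nΣxy − ΣxΣy = 13·2444 − 121·296 = 31772 − 35816 = -4044
S_xx = nΣx² − (Σx)² = 13·1625 − 121² = 21125 − 14641 = 6484
S_yy = nΣy² − (Σy)² = 13·7390 − 296² = 96070 − 87616 = 8454
r = S_xy / √(S_xx·S_yy) = -4044 / √(6484·8454) = -4044 / √54815736 = -4044 / 7403.7650 = -0.5462
t = r·√(n−2)/√(1−r²) = -0.5462·√11 / √(1−0.298334) = -1.811540 / 0.837655 = -2.163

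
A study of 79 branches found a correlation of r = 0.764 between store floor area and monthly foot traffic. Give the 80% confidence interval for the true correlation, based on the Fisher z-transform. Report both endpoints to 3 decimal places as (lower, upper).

(0.696, 0.819)

Fisher z: z_r = atanh(r) = ½·ln((1+0.764)/(1−0.764)) = 1.005754
SE(z) = 1/√(n−3) = 1/√76 = 0.114708
80% ⇒ z* = 1.282; margin = 1.282·0.114708 = 0.147056
CI on z-scale: (0.858698, 1.152810)
Back-transform: tanh(0.858698) = 0.695586, tanh(1.152810) = 0.818683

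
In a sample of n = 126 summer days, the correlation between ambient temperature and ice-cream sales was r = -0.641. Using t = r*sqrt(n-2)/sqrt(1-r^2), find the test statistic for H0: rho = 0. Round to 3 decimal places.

t = r·√(n−2) / √(1−r²) with r = -0.641, n = 126
  = -0.641·√124 / √(1 − 0.410881)
  = -0.641·11.135529 / 0.767541
  = -7.137874 / 0.767541 = -9.300

-9.300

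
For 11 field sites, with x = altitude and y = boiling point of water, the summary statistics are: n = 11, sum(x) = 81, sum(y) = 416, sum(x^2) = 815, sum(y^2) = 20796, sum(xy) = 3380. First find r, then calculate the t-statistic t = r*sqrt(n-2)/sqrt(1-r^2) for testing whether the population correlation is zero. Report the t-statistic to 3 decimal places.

0.947

Numerator: nΣxy − (Σx)(Σy) = 11·3380 − (81)(416) = 3484
Denominator: √[(nΣx²−(Σx)²)(nΣy²−(Σy)²)]
  nΣx²−(Σx)² = 11·815 − 6561 = 2404;  nΣy²−(Σy)² = 11·20796 − 173056 = 55700
  √(2404·55700) = √133902800 = 11571.6377
r = 3484 / 11571.6377 = 0.3011
t = r·√(n−2)/√(1−r²) = 0.3011·√9 / √(1−0.090661) = 0.903300 / 0.953593 = 0.947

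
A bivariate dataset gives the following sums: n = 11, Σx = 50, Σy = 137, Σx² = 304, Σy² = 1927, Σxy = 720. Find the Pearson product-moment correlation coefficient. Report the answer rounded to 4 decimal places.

S_xy = nΣxy − ΣxΣy = 11·720 − 50·137 = 7920 − 6850 = 1070
S_xx = nΣx² − (Σx)² = 11·304 − 50² = 3344 − 2500 = 844
S_yy = nΣy² − (Σy)² = 11·1927 − 137² = 21197 − 18769 = 2428
r = S_xy / √(S_xx·S_yy) = 1070 / √(844·2428) = 1070 / √2049232 = 1070 / 1431.5139 = 0.7475

0.7475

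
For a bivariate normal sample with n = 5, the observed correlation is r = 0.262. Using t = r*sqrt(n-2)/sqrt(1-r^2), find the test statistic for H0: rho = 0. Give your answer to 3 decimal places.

1 − r² = 1 − 0.068644 = 0.931356;  √(1−r²) = 0.965068
√(n−2) = √3 = 1.732051
t = r·√(n−2)/√(1−r²) = 0.262 · 1.732051 / 0.965068 = 0.470

0.470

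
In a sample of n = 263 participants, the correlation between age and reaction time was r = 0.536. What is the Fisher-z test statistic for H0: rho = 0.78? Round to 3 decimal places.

-7.205

Fisher z: atanh(0.536) = 0.598526, atanh(0.78) = 1.045371
z = (z_r − z_0)·√(n−3) = (0.598526 − 1.045371)·√260 = -0.446845 · 16.124515 = -7.205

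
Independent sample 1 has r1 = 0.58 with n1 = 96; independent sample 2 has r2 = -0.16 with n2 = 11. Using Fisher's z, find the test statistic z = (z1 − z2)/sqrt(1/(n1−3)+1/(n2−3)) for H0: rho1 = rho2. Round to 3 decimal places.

z1 = atanh(0.58) = 0.662463,  z2 = atanh(-0.16) = -0.161387
SE = √(1/(n1−3) + 1/(n2−3)) = √(1/93 + 1/8) = √(0.0107527 + 0.1250000) = √0.1357527 = 0.368446
z = (z1 − z2)/SE = (0.662463 − (-0.161387)) / 0.368446 = 0.823850 / 0.368446 = 2.236

2.236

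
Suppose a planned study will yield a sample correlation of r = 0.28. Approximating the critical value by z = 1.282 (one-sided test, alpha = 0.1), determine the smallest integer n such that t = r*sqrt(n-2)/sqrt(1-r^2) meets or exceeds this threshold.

22

Need r·√(n−2)/√(1−r²) ≥ 1.282
√(n−2) ≥ 1.282·√(1−0.0784) / 0.28 = 1.282·0.960000 / 0.28 = 4.3954
n−2 ≥ 19.3195  ⇒  n ≥ 21.3195
Smallest integer n = 22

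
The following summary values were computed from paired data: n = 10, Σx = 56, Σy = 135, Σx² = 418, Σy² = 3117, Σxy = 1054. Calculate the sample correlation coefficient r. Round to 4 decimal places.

0.8106

S_xy = nΣxy − ΣxΣy = 10·1054 − 56·135 = 10540 − 7560 = 2980
S_xx = nΣx² − (Σx)² = 10·418 − 56² = 4180 − 3136 = 1044
S_yy = nΣy² − (Σy)² = 10·3117 − 135² = 31170 − 18225 = 12945
r = S_xy / √(S_xx·S_yy) = 2980 / √(1044·12945) = 2980 / √13514580 = 2980 / 3676.2182 = 0.8106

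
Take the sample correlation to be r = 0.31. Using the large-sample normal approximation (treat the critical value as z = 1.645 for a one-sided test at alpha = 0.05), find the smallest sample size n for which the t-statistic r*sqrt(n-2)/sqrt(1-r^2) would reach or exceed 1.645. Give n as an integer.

r√(n−2)/√(1−r²) ≥ 1.645  ⇔  n−2 ≥ (1.645)²·(1−r²)/r²
(1−r²)/r² = (1−0.0961)/0.0961 = 9.4058
n ≥ 2 + 2.706025·9.4058 = 2 + 25.4523 = 27.4523
⌈27.4523⌉ = 28

28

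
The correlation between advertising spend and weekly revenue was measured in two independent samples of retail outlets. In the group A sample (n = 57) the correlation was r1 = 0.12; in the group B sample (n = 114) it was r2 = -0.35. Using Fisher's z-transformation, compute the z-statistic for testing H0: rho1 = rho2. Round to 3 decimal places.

2.929

z1 = atanh(0.12) = 0.120581,  z2 = atanh(-0.35) = -0.365444
SE = √(1/(n1−3) + 1/(n2−3)) = √(1/54 + 1/111) = √(0.0185185 + 0.0090090) = √0.0275275 = 0.165914
z = (z1 − z2)/SE = (0.120581 − (-0.365444)) / 0.165914 = 0.486025 / 0.165914 = 2.929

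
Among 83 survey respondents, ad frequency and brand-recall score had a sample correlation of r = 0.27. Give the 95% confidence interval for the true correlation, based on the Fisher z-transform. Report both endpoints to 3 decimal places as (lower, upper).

Fisher z: z_r = atanh(r) = ½·ln((1+0.27)/(1−0.27)) = 0.276864
SE(z) = 1/√(n−3) = 1/√80 = 0.111803
95% ⇒ z* = 1.960; margin = 1.960·0.111803 = 0.219134
CI on z-scale: (0.057730, 0.495998)
Back-transform: tanh(0.057730) = 0.057666, tanh(0.495998) = 0.458964

(0.058, 0.459)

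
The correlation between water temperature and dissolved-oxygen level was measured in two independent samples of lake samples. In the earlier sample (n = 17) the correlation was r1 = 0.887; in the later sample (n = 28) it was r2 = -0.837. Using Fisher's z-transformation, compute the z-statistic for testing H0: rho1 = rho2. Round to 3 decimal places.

Fisher z-transforms: z1 = atanh(0.887) = 1.407678, z2 = atanh(-0.837) = -1.211069; difference d = 2.618747
Var(d) = 1/14 + 1/25 = 0.0714286 + 0.0400000 = 0.1114286
z = d/√Var(d) = 2.618747 / √0.1114286 = 2.618747 / 0.333809 = 7.845

7.845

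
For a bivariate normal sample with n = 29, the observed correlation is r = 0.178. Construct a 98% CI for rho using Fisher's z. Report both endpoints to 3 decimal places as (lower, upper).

(-0.269, 0.562)

z_r = atanh(0.178) = 0.179916;  SE = 1/√(n−3) = 1/√26 = 0.196116
z-limits: 0.179916 ± 2.326·0.196116 = 0.179916 ± 0.456166 = [-0.276250, 0.636082]
ρ-limits: (tanh -0.276250, tanh 0.636082) = (-0.269, 0.562)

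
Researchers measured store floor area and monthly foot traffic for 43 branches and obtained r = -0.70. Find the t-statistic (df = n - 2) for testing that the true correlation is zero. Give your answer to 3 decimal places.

-6.276

1 − r² = 1 − 0.4900 = 0.5100;  √(1−r²) = 0.714143
√(n−2) = √41 = 6.403124
t = r·√(n−2)/√(1−r²) = -0.70 · 6.403124 / 0.714143 = -6.276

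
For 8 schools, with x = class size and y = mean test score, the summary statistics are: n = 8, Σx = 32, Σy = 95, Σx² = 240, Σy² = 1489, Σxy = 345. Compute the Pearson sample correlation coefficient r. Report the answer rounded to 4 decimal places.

Numerator: nΣxy − (Σx)(Σy) = 8·345 − (32)(95) = -280
Denominator: √[(nΣx²−(Σx)²)(nΣy²−(Σy)²)]
  nΣx²−(Σx)² = 8·240 − 1024 = 896;  nΣy²−(Σy)² = 8·1489 − 9025 = 2887
  √(896·2887) = √2586752 = 1608.3383
r = -280 / 1608.3383 = -0.1741

-0.1741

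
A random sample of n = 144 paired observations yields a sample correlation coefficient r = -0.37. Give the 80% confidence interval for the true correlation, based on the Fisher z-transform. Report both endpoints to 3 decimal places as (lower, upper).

Fisher z: z_r = atanh(r) = ½·ln((1+(-0.37))/(1−(-0.37))) = -0.388423
SE(z) = 1/√(n−3) = 1/√141 = 0.084215
80% ⇒ z* = 1.282; margin = 1.282·0.084215 = 0.107964
CI on z-scale: (-0.496387, -0.280459)
Back-transform: tanh(-0.496387) = -0.459271, tanh(-0.280459) = -0.273330

(-0.459, -0.273)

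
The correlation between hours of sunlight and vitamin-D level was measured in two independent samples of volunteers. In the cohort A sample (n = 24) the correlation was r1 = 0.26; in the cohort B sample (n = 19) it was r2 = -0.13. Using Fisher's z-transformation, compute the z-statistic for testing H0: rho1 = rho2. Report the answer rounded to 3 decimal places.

z1 = atanh(0.26) = 0.266108,  z2 = atanh(-0.13) = -0.130740
SE = √(1/(n1−3) + 1/(n2−3)) = √(1/21 + 1/16) = √(0.0476190 + 0.0625000) = √0.1101190 = 0.331842
z = (z1 − z2)/SE = (0.266108 − (-0.130740)) / 0.331842 = 0.396848 / 0.331842 = 1.196

1.196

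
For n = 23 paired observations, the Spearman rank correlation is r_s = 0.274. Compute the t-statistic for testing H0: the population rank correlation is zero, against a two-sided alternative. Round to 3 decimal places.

1.306

t = r_s·√(n−2) / √(1−r_s²) with r_s = 0.274, n = 23
  = 0.274·√21 / √(1 − 0.075076)
  = 0.274·4.582576 / 0.961730
  = 1.255626 / 0.961730 = 1.306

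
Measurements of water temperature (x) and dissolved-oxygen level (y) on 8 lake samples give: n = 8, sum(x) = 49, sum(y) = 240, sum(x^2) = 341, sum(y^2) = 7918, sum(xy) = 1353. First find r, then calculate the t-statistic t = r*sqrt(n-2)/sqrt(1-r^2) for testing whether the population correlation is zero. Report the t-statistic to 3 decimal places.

Numerator: nΣxy − (Σx)(Σy) = 8·1353 − (49)(240) = -936
Denominator: √[(nΣx²−(Σx)²)(nΣy²−(Σy)²)]
  nΣx²−(Σx)² = 8·341 − 2401 = 327;  nΣy²−(Σy)² = 8·7918 − 57600 = 5744
  √(327·5744) = √1878288 = 1370.5065
r = -936 / 1370.5065 = -0.6830
t = r·√(n−2)/√(1−r²) = -0.6830·√6 / √(1−0.466489) = -1.673001 / 0.730418 = -2.290

-2.290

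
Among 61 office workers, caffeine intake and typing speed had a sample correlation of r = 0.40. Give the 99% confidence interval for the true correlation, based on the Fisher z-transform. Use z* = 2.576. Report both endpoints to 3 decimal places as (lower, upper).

(0.085, 0.642)

Fisher z: z_r = atanh(r) = ½·ln((1+0.40)/(1−0.40)) = 0.423649
SE(z) = 1/√(n−3) = 1/√58 = 0.131306
99% ⇒ z* = 2.576; margin = 2.576·0.131306 = 0.338244
CI on z-scale: (0.085405, 0.761893)
Back-transform: tanh(0.085405) = 0.085198, tanh(0.761893) = 0.642191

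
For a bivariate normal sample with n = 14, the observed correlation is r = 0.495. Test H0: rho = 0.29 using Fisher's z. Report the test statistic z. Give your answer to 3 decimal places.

Fisher z: atanh(0.495) = 0.542662, atanh(0.29) = 0.298566
z = (z_r − z_0)·√(n−3) = (0.542662 − 0.298566)·√11 = 0.244096 · 3.316625 = 0.810

0.810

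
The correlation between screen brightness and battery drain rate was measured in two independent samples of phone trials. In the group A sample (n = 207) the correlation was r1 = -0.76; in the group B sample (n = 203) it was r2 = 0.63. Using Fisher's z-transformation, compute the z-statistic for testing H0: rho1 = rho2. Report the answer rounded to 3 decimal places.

-17.462

Fisher z-transforms: z1 = atanh(-0.76) = -0.996215, z2 = atanh(0.63) = 0.741416; difference d = -1.737631
Var(d) = 1/204 + 1/200 = 0.0049020 + 0.0050000 = 0.0099020
z = d/√Var(d) = -1.737631 / √0.0099020 = -1.737631 / 0.099509 = -17.462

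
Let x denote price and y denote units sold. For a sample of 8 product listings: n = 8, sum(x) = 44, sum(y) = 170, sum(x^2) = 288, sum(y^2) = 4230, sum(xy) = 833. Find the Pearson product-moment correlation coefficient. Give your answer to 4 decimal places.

-0.6052

S_xy = nΣxy − ΣxΣy = 8·833 − 44·170 = 6664 − 7480 = -816
S_xx = nΣx² − (Σx)² = 8·288 − 44² = 2304 − 1936 = 368
S_yy = nΣy² − (Σy)² = 8·4230 − 170² = 33840 − 28900 = 4940
r = S_xy / √(S_xx·S_yy) = -816 / √(368·4940) = -816 / √1817920 = -816 / 1348.3026 = -0.6052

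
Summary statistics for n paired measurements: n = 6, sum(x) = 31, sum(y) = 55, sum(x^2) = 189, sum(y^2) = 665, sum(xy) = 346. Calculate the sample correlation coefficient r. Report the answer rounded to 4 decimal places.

0.9080

Numerator: nΣxy − (Σx)(Σy) = 6·346 − (31)(55) = 371
Denominator: √[(nΣx²−(Σx)²)(nΣy²−(Σy)²)]
  nΣx²−(Σx)² = 6·189 − 961 = 173;  nΣy²−(Σy)² = 6·665 − 3025 = 965
  √(173·965) = √166945 = 408.5890
r = 371 / 408.5890 = 0.9080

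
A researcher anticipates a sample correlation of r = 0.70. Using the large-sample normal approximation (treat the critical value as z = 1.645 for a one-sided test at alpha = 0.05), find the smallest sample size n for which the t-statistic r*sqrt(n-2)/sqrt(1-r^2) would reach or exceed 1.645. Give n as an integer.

5

r√(n−2)/√(1−r²) ≥ 1.645  ⇔  n−2 ≥ (1.645)²·(1−r²)/r²
(1−r²)/r² = (1−0.4900)/0.4900 = 1.0408
n ≥ 2 + 2.706025·1.0408 = 2 + 2.8164 = 4.8164
⌈4.8164⌉ = 5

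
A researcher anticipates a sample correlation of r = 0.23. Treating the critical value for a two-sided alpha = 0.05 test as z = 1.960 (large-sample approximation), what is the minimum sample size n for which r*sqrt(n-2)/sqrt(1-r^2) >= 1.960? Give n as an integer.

Need r·√(n−2)/√(1−r²) ≥ 1.960
√(n−2) ≥ 1.960·√(1−0.0529) / 0.23 = 1.960·0.973191 / 0.23 = 8.2933
n−2 ≥ 68.7788  ⇒  n ≥ 70.7788
Smallest integer n = 71

71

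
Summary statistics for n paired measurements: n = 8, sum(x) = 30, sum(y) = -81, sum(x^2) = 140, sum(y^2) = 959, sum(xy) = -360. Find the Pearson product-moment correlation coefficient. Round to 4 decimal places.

S_xy = nΣxy − ΣxΣy = 8·(-360) − 30·(-81) = -2880 − (-2430) = -450
S_xx = nΣx² − (Σx)² = 8·140 − 30² = 1120 − 900 = 220
S_yy = nΣy² − (Σy)² = 8·959 − (-81)² = 7672 − 6561 = 1111
r = S_xy / √(S_xx·S_yy) = -450 / √(220·1111) = -450 / √244420 = -450 / 494.3885 = -0.9102

-0.9102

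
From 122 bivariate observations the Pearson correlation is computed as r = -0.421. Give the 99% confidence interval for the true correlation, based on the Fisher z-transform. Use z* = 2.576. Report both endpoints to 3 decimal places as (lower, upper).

(-0.595, -0.210)

Fisher z: z_r = atanh(r) = ½·ln((1+(-0.421))/(1−(-0.421))) = -0.448907
SE(z) = 1/√(n−3) = 1/√119 = 0.091670
99% ⇒ z* = 2.576; margin = 2.576·0.091670 = 0.236142
CI on z-scale: (-0.685049, -0.212765)
Back-transform: tanh(-0.685049) = -0.594792, tanh(-0.212765) = -0.209612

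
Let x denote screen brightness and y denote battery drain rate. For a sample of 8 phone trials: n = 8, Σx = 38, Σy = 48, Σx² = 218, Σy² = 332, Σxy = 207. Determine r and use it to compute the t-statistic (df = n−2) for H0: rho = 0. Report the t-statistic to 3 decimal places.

Numerator: nΣxy − (Σx)(Σy) = 8·207 − (38)(48) = -168
Denominator: √[(nΣx²−(Σx)²)(nΣy²−(Σy)²)]
  nΣx²−(Σx)² = 8·218 − 1444 = 300;  nΣy²−(Σy)² = 8·332 − 2304 = 352
  √(300·352) = √105600 = 324.9615
r = -168 / 324.9615 = -0.5170
t = r·√(n−2)/√(1−r²) = -0.5170·√6 / √(1−0.267289) = -1.266386 / 0.855985 = -1.479

-1.479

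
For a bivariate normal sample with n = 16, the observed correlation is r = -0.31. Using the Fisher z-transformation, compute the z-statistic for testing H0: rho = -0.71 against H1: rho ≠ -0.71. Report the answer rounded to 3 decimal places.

2.043

Fisher z: atanh(-0.31) = -0.320545, atanh(-0.71) = -0.887184
z = (z_r − z_0)·√(n−3) = (-0.320545 − (-0.887184))·√13 = 0.566639 · 3.605551 = 2.043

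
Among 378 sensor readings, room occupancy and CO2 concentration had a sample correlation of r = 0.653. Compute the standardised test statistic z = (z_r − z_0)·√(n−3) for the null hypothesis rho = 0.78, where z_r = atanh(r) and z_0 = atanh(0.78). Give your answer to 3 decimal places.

-5.129

z_r = atanh(0.653) = 0.780511,  z_0 = atanh(0.78) = 1.045371
SE = 1/√(n−3) = 1/√375 = 0.051640
z = (z_r − z_0)/SE = (0.780511 − 1.045371) / 0.051640 = -0.264860 / 0.051640 = -5.129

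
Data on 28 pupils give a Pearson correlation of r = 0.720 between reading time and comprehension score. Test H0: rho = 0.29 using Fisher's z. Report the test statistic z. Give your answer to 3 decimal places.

z_r = atanh(0.720) = 0.907645,  z_0 = atanh(0.29) = 0.298566
SE = 1/√(n−3) = 1/√25 = 0.200000
z = (z_r − z_0)/SE = (0.907645 − 0.298566) / 0.200000 = 0.609079 / 0.200000 = 3.045

3.045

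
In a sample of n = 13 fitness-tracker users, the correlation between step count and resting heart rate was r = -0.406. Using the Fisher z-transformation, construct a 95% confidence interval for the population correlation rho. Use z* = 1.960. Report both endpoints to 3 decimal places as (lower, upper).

(-0.782, 0.187)

Fisher z: z_r = atanh(r) = ½·ln((1+(-0.406))/(1−(-0.406))) = -0.430812
SE(z) = 1/√(n−3) = 1/√10 = 0.316228
95% ⇒ z* = 1.960; margin = 1.960·0.316228 = 0.619807
CI on z-scale: (-1.050619, 0.188995)
Back-transform: tanh(-1.050619) = -0.782047, tanh(0.188995) = 0.186776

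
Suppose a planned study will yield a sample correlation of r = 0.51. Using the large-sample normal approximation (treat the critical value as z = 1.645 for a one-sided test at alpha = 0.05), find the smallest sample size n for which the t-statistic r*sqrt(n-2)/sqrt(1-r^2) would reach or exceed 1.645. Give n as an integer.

10

r√(n−2)/√(1−r²) ≥ 1.645  ⇔  n−2 ≥ (1.645)²·(1−r²)/r²
(1−r²)/r² = (1−0.2601)/0.2601 = 2.8447
n ≥ 2 + 2.706025·2.8447 = 2 + 7.6978 = 9.6978
⌈9.6978⌉ = 10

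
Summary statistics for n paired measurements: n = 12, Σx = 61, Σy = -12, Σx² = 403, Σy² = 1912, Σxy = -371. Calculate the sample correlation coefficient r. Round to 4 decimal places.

Numerator: nΣxy − (Σx)(Σy) = 12·(-371) − (61)(-12) = -3720
Denominator: √[(nΣx²−(Σx)²)(nΣy²−(Σy)²)]
  nΣx²−(Σx)² = 12·403 − 3721 = 1115;  nΣy²−(Σy)² = 12·1912 − 144 = 22800
  √(1115·22800) = √25422000 = 5042.0234
r = -3720 / 5042.0234 = -0.7378

-0.7378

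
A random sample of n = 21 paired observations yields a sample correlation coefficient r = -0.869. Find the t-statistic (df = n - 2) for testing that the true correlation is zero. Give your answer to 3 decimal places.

-7.655

1 − r² = 1 − 0.755161 = 0.244839;  √(1−r²) = 0.494812
√(n−2) = √19 = 4.358899
t = r·√(n−2)/√(1−r²) = -0.869 · 4.358899 / 0.494812 = -7.655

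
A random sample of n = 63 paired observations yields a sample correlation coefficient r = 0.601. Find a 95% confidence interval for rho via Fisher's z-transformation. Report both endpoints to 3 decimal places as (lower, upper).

(0.415, 0.739)

Fisher z: z_r = atanh(r) = ½·ln((1+0.601)/(1−0.601)) = 0.694711
SE(z) = 1/√(n−3) = 1/√60 = 0.129099
95% ⇒ z* = 1.960; margin = 1.960·0.129099 = 0.253034
CI on z-scale: (0.441677, 0.947745)
Back-transform: tanh(0.441677) = 0.415034, tanh(0.947745) = 0.738760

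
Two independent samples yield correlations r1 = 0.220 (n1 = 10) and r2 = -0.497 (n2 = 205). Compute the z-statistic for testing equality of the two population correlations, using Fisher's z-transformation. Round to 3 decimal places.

z1 = atanh(0.220) = 0.223656,  z2 = atanh(-0.497) = -0.545314
SE = √(1/(n1−3) + 1/(n2−3)) = √(1/7 + 1/202) = √(0.1428571 + 0.0049505) = √0.1478076 = 0.384458
z = (z1 − z2)/SE = (0.223656 − (-0.545314)) / 0.384458 = 0.768970 / 0.384458 = 2.000

2.000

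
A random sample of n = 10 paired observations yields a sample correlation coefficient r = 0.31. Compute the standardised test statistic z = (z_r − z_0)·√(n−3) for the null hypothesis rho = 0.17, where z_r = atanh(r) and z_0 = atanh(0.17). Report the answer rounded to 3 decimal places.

Fisher z: atanh(0.31) = 0.320545, atanh(0.17) = 0.171667
z = (z_r − z_0)·√(n−3) = (0.320545 − 0.171667)·√7 = 0.148878 · 2.645751 = 0.394

0.394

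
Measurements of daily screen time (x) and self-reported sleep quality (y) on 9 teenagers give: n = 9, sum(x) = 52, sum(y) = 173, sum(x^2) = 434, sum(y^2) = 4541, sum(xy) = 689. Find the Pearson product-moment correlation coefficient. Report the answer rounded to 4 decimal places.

-0.7708

S_xy = nΣxy − ΣxΣy = 9·689 − 52·173 = 6201 − 8996 = -2795
S_xx = nΣx² − (Σx)² = 9·434 − 52² = 3906 − 2704 = 1202
S_yy = nΣy² − (Σy)² = 9·4541 − 173² = 40869 − 29929 = 10940
r = S_xy / √(S_xx·S_yy) = -2795 / √(1202·10940) = -2795 / √13149880 = -2795 / 3626.2763 = -0.7708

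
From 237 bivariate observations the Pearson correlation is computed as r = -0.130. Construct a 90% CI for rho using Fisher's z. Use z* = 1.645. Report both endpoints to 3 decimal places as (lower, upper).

z_r = atanh(-0.130) = -0.130740;  SE = 1/√(n−3) = 1/√234 = 0.065372
z-limits: -0.130740 ± 1.645·0.065372 = -0.130740 ± 0.107537 = [-0.238277, -0.023203]
ρ-limits: (tanh -0.238277, tanh -0.023203) = (-0.234, -0.023)

(-0.234, -0.023)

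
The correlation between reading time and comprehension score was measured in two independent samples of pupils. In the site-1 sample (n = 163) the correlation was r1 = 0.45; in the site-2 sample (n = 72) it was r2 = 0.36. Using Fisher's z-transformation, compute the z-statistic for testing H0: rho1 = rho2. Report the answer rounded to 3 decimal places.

z1 = atanh(0.45) = 0.484700,  z2 = atanh(0.36) = 0.376886
SE = √(1/(n1−3) + 1/(n2−3)) = √(1/160 + 1/69) = √(0.0062500 + 0.0144928) = √0.0207428 = 0.144024
z = (z1 − z2)/SE = (0.484700 − 0.376886) / 0.144024 = 0.107814 / 0.144024 = 0.749

0.749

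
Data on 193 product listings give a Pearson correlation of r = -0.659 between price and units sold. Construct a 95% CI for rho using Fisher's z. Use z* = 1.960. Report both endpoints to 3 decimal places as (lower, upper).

z_r = atanh(-0.659) = -0.791044;  SE = 1/√(n−3) = 1/√190 = 0.072548
z-limits: -0.791044 ± 1.960·0.072548 = -0.791044 ± 0.142194 = [-0.933238, -0.648850]
ρ-limits: (tanh -0.933238, tanh -0.648850) = (-0.732, -0.571)

(-0.732, -0.571)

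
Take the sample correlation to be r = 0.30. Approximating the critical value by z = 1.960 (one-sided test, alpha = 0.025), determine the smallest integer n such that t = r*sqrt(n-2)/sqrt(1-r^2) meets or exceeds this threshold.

r√(n−2)/√(1−r²) ≥ 1.960  ⇔  n−2 ≥ (1.960)²·(1−r²)/r²
(1−r²)/r² = (1−0.0900)/0.0900 = 10.1111
n ≥ 2 + 3.8416·10.1111 = 2 + 38.8428 = 40.8428
⌈40.8428⌉ = 41

41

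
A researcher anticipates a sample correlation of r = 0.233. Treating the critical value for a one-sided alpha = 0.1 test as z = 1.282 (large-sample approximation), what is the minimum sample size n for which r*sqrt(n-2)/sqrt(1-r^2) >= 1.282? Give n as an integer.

Need r·√(n−2)/√(1−r²) ≥ 1.282
√(n−2) ≥ 1.282·√(1−0.054289) / 0.233 = 1.282·0.972477 / 0.233 = 5.3507
n−2 ≥ 28.6300  ⇒  n ≥ 30.6300
Smallest integer n = 31

31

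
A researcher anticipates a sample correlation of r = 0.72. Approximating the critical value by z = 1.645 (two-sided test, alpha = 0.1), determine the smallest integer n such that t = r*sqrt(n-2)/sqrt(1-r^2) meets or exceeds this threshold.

Need r·√(n−2)/√(1−r²) ≥ 1.645
√(n−2) ≥ 1.645·√(1−0.5184) / 0.72 = 1.645·0.693974 / 0.72 = 1.5855
n−2 ≥ 2.5138  ⇒  n ≥ 4.5138
Smallest integer n = 5

5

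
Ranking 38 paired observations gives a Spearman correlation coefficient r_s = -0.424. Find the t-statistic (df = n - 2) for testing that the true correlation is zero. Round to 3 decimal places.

-2.809

t = r_s·√(n−2) / √(1−r_s²) with r_s = -0.424, n = 38
  = -0.424·√36 / √(1 − 0.179776)
  = -0.424·6.000000 / 0.905662
  = -2.544000 / 0.905662 = -2.809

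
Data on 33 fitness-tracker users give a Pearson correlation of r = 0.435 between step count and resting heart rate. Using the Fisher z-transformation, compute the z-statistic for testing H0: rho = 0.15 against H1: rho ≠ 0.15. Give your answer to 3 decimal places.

1.725

Fisher z: atanh(0.435) = 0.466047, atanh(0.15) = 0.151140
z = (z_r − z_0)·√(n−3) = (0.466047 − 0.151140)·√30 = 0.314907 · 5.477226 = 1.725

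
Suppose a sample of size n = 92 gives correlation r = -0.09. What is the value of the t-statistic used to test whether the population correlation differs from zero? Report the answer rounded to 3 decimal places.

-0.857

t = r·√(n−2) / √(1−r²) with r = -0.09, n = 92
  = -0.09·√90 / √(1 − 0.0081)
  = -0.09·9.486833 / 0.995942
  = -0.853815 / 0.995942 = -0.857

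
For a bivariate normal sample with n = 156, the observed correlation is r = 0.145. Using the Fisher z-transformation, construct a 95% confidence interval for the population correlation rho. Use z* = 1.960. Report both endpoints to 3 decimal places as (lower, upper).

Fisher z: z_r = atanh(r) = ½·ln((1+0.145)/(1−0.145)) = 0.146029
SE(z) = 1/√(n−3) = 1/√153 = 0.080845
95% ⇒ z* = 1.960; margin = 1.960·0.080845 = 0.158456
CI on z-scale: (-0.012427, 0.304485)
Back-transform: tanh(-0.012427) = -0.012426, tanh(0.304485) = 0.295412

(-0.012, 0.295)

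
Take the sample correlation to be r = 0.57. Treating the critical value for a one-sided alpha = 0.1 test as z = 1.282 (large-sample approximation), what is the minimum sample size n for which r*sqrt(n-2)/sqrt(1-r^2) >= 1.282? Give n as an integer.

r√(n−2)/√(1−r²) ≥ 1.282  ⇔  n−2 ≥ (1.282)²·(1−r²)/r²
(1−r²)/r² = (1−0.3249)/0.3249 = 2.0779
n ≥ 2 + 1.643524·2.0779 = 2 + 3.4151 = 5.4151
⌈5.4151⌉ = 6

6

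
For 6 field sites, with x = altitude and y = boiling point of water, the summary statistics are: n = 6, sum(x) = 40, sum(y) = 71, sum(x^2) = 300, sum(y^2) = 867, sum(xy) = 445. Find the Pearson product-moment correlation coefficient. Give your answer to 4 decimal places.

-0.9474

Numerator: nΣxy − (Σx)(Σy) = 6·445 − (40)(71) = -170
Denominator: √[(nΣx²−(Σx)²)(nΣy²−(Σy)²)]
  nΣx²−(Σx)² = 6·300 − 1600 = 200;  nΣy²−(Σy)² = 6·867 − 5041 = 161
  √(200·161) = √32200 = 179.4436
r = -170 / 179.4436 = -0.9474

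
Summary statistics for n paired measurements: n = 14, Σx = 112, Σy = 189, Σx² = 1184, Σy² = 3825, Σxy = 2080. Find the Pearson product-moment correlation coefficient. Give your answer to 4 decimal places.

Numerator: nΣxy − (Σx)(Σy) = 14·2080 − (112)(189) = 7952
Denominator: √[(nΣx²−(Σx)²)(nΣy²−(Σy)²)]
  nΣx²−(Σx)² = 14·1184 − 12544 = 4032;  nΣy²−(Σy)² = 14·3825 − 35721 = 17829
  √(4032·17829) = √71886528 = 8478.5923
r = 7952 / 8478.5923 = 0.9379

0.9379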